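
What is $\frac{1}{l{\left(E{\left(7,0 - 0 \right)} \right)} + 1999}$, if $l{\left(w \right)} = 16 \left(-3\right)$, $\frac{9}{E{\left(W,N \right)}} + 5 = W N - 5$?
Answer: $\frac{1}{1951} \approx 0.00051256$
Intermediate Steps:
$E{\left(W,N \right)} = \frac{9}{-10 + N W}$ ($E{\left(W,N \right)} = \frac{9}{-5 + \left(W N - 5\right)} = \frac{9}{-5 + \left(N W - 5\right)} = \frac{9}{-5 + \left(-5 + N W\right)} = \frac{9}{-10 + N W}$)
$l{\left(w \right)} = -48$
$\frac{1}{l{\left(E{\left(7,0 - 0 \right)} \right)} + 1999} = \frac{1}{-48 + 1999} = \frac{1}{1951}$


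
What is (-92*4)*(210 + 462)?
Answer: -247296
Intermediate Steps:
(-92*4)*(210 + 462) = -368*672 = -247296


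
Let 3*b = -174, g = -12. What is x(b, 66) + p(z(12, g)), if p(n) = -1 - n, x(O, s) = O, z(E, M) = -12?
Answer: -47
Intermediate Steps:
b = -58 (b = (⅓)*(-174) = -58)
x(b, 66) + p(z(12, g)) = -58 + (-1 - 1*(-12)) = -58 + (-1 + 12) = -58 + 11 = -47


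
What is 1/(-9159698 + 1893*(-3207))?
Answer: -1/15230549 ≈ -6.5658e-8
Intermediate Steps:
1/(-9159698 + 1893*(-3207)) = 1/(-9159698 - 6070851) = 1/(-15230549) = -1/15230549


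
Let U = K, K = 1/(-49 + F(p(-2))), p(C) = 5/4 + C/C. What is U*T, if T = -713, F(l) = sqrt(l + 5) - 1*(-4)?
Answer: 128340/8071 + 1426*sqrt(29)/8071 ≈ 16.853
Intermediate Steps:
p(C) = 9/4 (p(C) = 5*(1/4) + 1 = 5/4 + 1 = 9/4)
F(l) = 4 + sqrt(5 + l) (F(l) = sqrt(5 + l) + 4 = 4 + sqrt(5 + l))
K = 1/(-45 + sqrt(29)/2) (K = 1/(-49 + (4 + sqrt(5 + 9/4))) = 1/(-49 + (4 + sqrt(29/4))) = 1/(-49 + (4 + sqrt(29)/2)) = 1/(-45 + sqrt(29)/2) ≈ -0.023637)
U = -180/8071 - 2*sqrt(29)/8071 ≈ -0.023637
U*T = (-180/8071 - 2*sqrt(29)/8071)*(-713) = 128340/8071 + 1426*sqrt(29)/8071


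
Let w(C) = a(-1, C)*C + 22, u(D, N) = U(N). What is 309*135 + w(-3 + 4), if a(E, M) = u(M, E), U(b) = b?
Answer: 41736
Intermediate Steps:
u(D, N) = N
a(E, M) = E
w(C) = 22 - C (w(C) = -C + 22 = 22 - C)
309*135 + w(-3 + 4) = 309*135 + (22 - (-3 + 4)) = 41715 + (22 - 1*1) = 41715 + (22 - 1) = 41715 + 21 = 41736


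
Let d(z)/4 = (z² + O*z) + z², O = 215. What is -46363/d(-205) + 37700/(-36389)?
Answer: -7715333207/5818601100 ≈ -1.3260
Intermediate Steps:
d(z) = 8*z² + 860*z (d(z) = 4*((z² + 215*z) + z²) = 4*(2*z² + 215*z) = 8*z² + 860*z)
-46363/d(-205) + 37700/(-36389) = -46363*(-1/(820*(215 + 2*(-205)))) + 37700/(-36389) = -46363*(-1/(820*(215 - 410))) + 37700*(-1/36389) = -46363/(4*(-205)*(-195)) - 37700/36389 = -46363/159900 - 37700/36389 = -7715333207/5818601100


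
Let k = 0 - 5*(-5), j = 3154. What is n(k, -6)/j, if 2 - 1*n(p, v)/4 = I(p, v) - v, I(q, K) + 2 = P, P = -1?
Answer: -2/1577 ≈ -0.0012682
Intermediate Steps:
k = 25 (k = 0 + 25 = 25)
I(q, K) = -3 (I(q, K) = -2 - 1 = -3)
n(p, v) = 20 + 4*v (n(p, v) = 8 - 4*(-3 - v) = 8 + (12 + 4*v) = 20 + 4*v)
n(k, -6)/j = (20 + 4*(-6))/3154 = (20 - 24)*(1/3154) = -4*1/3154 = -2/1577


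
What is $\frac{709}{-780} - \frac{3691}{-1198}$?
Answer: $\frac{1014799}{467220} \approx 2.172$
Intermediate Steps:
$\frac{709}{-780} - \frac{3691}{-1198} = 709 \left(- \frac{1}{780}\right) - - \frac{3691}{1198} = - \frac{709}{780} + \frac{3691}{1198} = \frac{1014799}{467220}$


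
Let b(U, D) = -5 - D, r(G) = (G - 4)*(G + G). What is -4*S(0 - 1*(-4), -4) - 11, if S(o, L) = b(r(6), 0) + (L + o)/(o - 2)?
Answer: 9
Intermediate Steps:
r(G) = 2*G*(-4 + G) (r(G) = (-4 + G)*(2*G) = 2*G*(-4 + G))
S(o, L) = -5 + (L + o)/(-2 + o) (S(o, L) = (-5 - 1*0) + (L + o)/(o - 2) = (-5 + 0) + (L + o)/(-2 + o) = -5 + (L + o)/(-2 + o))
-4*S(0 - 1*(-4), -4) - 11 = -4*(10 - 4 - 4*(0 - 1*(-4)))/(-2 + (0 - 1*(-4))) - 11 = -4*(10 - 4 - 4*(0 + 4))/(-2 + (0 + 4)) - 11 = -4*(10 - 4 - 4*4)/(-2 + 4) - 11 = -4*(10 - 4 - 16)/2 - 11 = -2*(-10) - 11 = -4*(-5) - 11 = 20 - 11 = 9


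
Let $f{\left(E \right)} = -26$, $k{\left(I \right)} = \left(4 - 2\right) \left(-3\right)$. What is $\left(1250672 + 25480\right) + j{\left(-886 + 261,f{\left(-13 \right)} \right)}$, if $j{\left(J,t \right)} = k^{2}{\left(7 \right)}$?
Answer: $1276188$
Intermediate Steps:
$k{\left(I \right)} = -6$ ($k{\left(I \right)} = 2 \left(-3\right) = -6$)
$j{\left(J,t \right)} = 36$ ($j{\left(J,t \right)} = \left(-6\right)^{2} = 36$)
$\left(1250672 + 25480\right) + j{\left(-886 + 261,f{\left(-13 \right)} \right)} = \left(1250672 + 25480\right) + 36 = 1276152 + 36 = 1276188$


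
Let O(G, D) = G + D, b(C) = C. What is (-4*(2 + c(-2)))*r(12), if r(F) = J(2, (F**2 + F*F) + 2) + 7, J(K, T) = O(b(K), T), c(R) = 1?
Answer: -3588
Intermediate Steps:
O(G, D) = D + G
J(K, T) = K + T (J(K, T) = T + K = K + T)
r(F) = 11 + 2*F**2 (r(F) = (2 + ((F**2 + F*F) + 2)) + 7 = (2 + ((F**2 + F**2) + 2)) + 7 = (2 + (2*F**2 + 2)) + 7 = (2 + (2 + 2*F**2)) + 7 = (4 + 2*F**2) + 7 = 11 + 2*F**2)
(-4*(2 + c(-2)))*r(12) = (-4*(2 + 1))*(11 + 2*12**2) = (-4*3)*(11 + 2*144) = -12*(11 + 288) = -12*299 = -3588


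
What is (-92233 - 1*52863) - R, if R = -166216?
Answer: 21120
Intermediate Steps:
(-92233 - 1*52863) - R = (-92233 - 1*52863) - 1*(-166216) = (-92233 - 52863) + 166216 = -145096 + 166216 = 21120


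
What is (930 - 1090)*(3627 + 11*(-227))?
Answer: -180800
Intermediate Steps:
(930 - 1090)*(3627 + 11*(-227)) = -160*(3627 - 2497) = -160*1130 = -180800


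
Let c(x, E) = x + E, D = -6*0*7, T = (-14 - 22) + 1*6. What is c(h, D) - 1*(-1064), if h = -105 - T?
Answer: 989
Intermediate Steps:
T = -30 (T = -36 + 6 = -30)
D = 0 (D = 0*7 = 0)
h = -75 (h = -105 - 1*(-30) = -105 + 30 = -75)
c(x, E) = E + x
c(h, D) - 1*(-1064) = (0 - 75) - 1*(-1064) = -75 + 1064 = 989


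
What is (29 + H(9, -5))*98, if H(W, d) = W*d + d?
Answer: -2058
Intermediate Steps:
H(W, d) = d + W*d
(29 + H(9, -5))*98 = (29 - 5*(1 + 9))*98 = (29 - 5*10)*98 = (29 - 50)*98 = -21*98 = -2058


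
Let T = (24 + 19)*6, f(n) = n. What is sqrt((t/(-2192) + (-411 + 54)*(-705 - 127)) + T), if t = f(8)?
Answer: sqrt(22318743158)/274 ≈ 545.24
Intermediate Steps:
t = 8
T = 258 (T = 43*6 = 258)
sqrt((t/(-2192) + (-411 + 54)*(-705 - 127)) + T) = sqrt((8/(-2192) + (-411 + 54)*(-705 - 127)) + 258) = sqrt((8*(-1/2192) - 357*(-832)) + 258) = sqrt((-1/274 + 297024) + 258) = sqrt(81384575/274 + 258) = sqrt(81455267/274) = sqrt(22318743158)/274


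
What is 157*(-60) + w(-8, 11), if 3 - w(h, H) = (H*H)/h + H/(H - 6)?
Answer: -376163/40 ≈ -9404.1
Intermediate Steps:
w(h, H) = 3 - H/(-6 + H) - H²/h (w(h, H) = 3 - ((H*H)/h + H/(H - 6)) = 3 - (H²/h + H/(-6 + H)) = 3 - (H/(-6 + H) + H²/h) = 3 + (-H/(-6 + H) - H²/h) = 3 - H/(-6 + H) - H²/h)
157*(-60) + w(-8, 11) = 157*(-60) + (-1*11³ - 18*(-8) + 6*11² + 2*11*(-8))/((-8)*(-6 + 11)) = -9420 - ⅛*(-1*1331 + 144 + 6*121 - 176)/5 = -9420 - ⅛*⅕*(-1331 + 144 + 726 - 176) = -9420 - ⅛*⅕*(-637) = -9420 + 637/40 = -376163/40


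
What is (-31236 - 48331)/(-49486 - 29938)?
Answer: 79567/79424 ≈ 1.0018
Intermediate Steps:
(-31236 - 48331)/(-49486 - 29938) = -79567/(-79424) = -79567*(-1/79424) = 79567/79424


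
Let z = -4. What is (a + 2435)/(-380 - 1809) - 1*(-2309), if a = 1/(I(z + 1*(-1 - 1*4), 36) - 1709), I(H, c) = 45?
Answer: 3840325/1664 ≈ 2307.9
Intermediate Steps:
a = -1/1664 (a = 1/(45 - 1709) = 1/(-1664) = -1/1664 ≈ -0.00060096)
(a + 2435)/(-380 - 1809) - 1*(-2309) = (-1/1664 + 2435)/(-380 - 1809) - 1*(-2309) = (4051839/1664)/(-2189) + 2309 = (4051839/1664)*(-1/2189) + 2309 = -1851/1664 + 2309 = 3840325/1664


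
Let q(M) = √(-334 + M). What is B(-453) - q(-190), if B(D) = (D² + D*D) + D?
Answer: 409965 - 2*I*√131 ≈ 4.0997e+5 - 22.891*I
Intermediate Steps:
B(D) = D + 2*D² (B(D) = (D² + D²) + D = 2*D² + D = D + 2*D²)
B(-453) - q(-190) = -453*(1 + 2*(-453)) - √(-334 - 190) = -453*(1 - 906) - √(-524) = -453*(-905) - 2*I*√131 = 409965 - 2*I*√131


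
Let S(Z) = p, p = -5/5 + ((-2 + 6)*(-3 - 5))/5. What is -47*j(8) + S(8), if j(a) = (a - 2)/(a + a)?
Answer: -1001/40 ≈ -25.025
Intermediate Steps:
j(a) = (-2 + a)/(2*a) (j(a) = (-2 + a)/((2*a)) = (-2 + a)*(1/(2*a)) = (-2 + a)/(2*a))
p = -37/5 (p = -5*⅕ + (4*(-8))*(⅕) = -1 - 32*⅕ = -1 - 32/5 = -37/5 ≈ -7.4000)
S(Z) = -37/5
-47*j(8) + S(8) = -47*(-2 + 8)/(2*8) - 37/5 = -47*6/(2*8) - 37/5 = -47*3/8 - 37/5 = -141/8 - 37/5 = -1001/40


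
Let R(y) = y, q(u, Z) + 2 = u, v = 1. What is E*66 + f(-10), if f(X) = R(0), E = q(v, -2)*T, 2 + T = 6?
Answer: -264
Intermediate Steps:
q(u, Z) = -2 + u
T = 4 (T = -2 + 6 = 4)
E = -4 (E = (-2 + 1)*4 = -1*4 = -4)
f(X) = 0
E*66 + f(-10) = -4*66 + 0 = -264 + 0 = -264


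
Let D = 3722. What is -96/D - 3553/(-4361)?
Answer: 6402805/8115821 ≈ 0.78893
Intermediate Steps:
-96/D - 3553/(-4361) = -96/3722 - 3553/(-4361) = -96*1/3722 - 3553*(-1/4361) = -48/1861 + 3553/4361 = 6402805/8115821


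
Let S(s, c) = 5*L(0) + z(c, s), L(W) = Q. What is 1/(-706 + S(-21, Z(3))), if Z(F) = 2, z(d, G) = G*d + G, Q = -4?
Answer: -1/789 ≈ -0.0012674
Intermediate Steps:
z(d, G) = G + G*d
L(W) = -4
S(s, c) = -20 + s*(1 + c) (S(s, c) = 5*(-4) + s*(1 + c) = -20 + s*(1 + c))
1/(-706 + S(-21, Z(3))) = 1/(-706 + (-20 - 21*(1 + 2))) = 1/(-706 + (-20 - 21*3)) = 1/(-706 + (-20 - 63)) = 1/(-706 - 83) = 1/(-789) = -1/789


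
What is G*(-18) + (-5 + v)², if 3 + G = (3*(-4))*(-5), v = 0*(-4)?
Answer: -1001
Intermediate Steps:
v = 0
G = 57 (G = -3 + (3*(-4))*(-5) = -3 - 12*(-5) = -3 + 60 = 57)
G*(-18) + (-5 + v)² = 57*(-18) + (-5 + 0)² = -1026 + (-5)² = -1026 + 25 = -1001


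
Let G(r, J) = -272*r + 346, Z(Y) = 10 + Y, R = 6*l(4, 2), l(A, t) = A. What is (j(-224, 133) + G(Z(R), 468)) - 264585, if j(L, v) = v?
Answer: -273354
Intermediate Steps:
R = 24 (R = 6*4 = 24)
G(r, J) = 346 - 272*r
(j(-224, 133) + G(Z(R), 468)) - 264585 = (133 + (346 - 272*(10 + 24))) - 264585 = (133 + (346 - 272*34)) - 264585 = (133 + (346 - 9248)) - 264585 = (133 - 8902) - 264585 = -8769 - 264585 = -273354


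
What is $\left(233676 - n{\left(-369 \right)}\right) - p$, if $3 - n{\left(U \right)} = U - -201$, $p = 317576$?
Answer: $-84071$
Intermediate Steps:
$n{\left(U \right)} = -198 - U$ ($n{\left(U \right)} = 3 - \left(U - -201\right) = 3 - \left(U + 201\right) = 3 - \left(201 + U\right) = -198 - U$)
$\left(233676 - n{\left(-369 \right)}\right) - p = \left(233676 - \left(-198 - -369\right)\right) - 317576 = \left(233676 - \left(-198 + 369\right)\right) - 317576 = \left(233676 - 171\right) - 317576 = 233505 - 317576 = -84071$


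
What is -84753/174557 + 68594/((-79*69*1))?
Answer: -12435551461/951510207 ≈ -13.069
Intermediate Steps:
-84753/174557 + 68594/((-79*69*1)) = -84753*1/174557 + 68594/((-5451*1)) = -84753/174557 + 68594/(-5451) = -84753/174557 + 68594*(-1/5451) = -84753/174557 - 68594/5451 = -12435551461/951510207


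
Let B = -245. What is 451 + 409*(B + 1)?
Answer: -99345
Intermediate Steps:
451 + 409*(B + 1) = 451 + 409*(-245 + 1) = 451 + 409*(-244) = 451 - 99796 = -99345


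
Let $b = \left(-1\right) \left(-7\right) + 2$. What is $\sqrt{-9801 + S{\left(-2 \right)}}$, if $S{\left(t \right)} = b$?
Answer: $24 i \sqrt{17} \approx 98.955 i$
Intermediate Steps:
$b = 9$ ($b = 7 + 2 = 9$)
$S{\left(t \right)} = 9$
$\sqrt{-9801 + S{\left(-2 \right)}} = \sqrt{-9801 + 9} = \sqrt{-9792} = 24 i \sqrt{17}$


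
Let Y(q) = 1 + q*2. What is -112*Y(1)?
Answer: -336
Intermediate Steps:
Y(q) = 1 + 2*q
-112*Y(1) = -112*(1 + 2*1) = -112*(1 + 2) = -112*3 = -336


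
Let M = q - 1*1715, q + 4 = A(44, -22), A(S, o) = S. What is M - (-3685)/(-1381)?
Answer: -2316860/1381 ≈ -1677.7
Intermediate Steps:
q = 40 (q = -4 + 44 = 40)
M = -1675 (M = 40 - 1*1715 = 40 - 1715 = -1675)
M - (-3685)/(-1381) = -1675 - (-3685)/(-1381) = -1675 - (-3685)*(-1)/1381 = -1675 - 1*3685/1381 = -1675 - 3685/1381 = -2316860/1381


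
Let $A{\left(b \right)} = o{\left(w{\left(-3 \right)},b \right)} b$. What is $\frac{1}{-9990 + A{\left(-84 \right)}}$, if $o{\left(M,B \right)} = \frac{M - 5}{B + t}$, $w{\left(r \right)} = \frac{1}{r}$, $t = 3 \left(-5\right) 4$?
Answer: $- \frac{9}{89938} \approx -0.00010007$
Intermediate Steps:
$t = -60$ ($t = \left(-15\right) 4 = -60$)
$o{\left(M,B \right)} = \frac{-5 + M}{-60 + B}$ ($o{\left(M,B \right)} = \frac{M - 5}{B - 60} = \frac{-5 + M}{-60 + B}$)
$A{\left(b \right)} = - \frac{16 b}{3 \left(-60 + b\right)}$ ($A{\left(b \right)} = \frac{-5 + \frac{1}{-3}}{-60 + b} b = \frac{-5 - \frac{1}{3}}{-60 + b} b = \frac{1}{-60 + b} \left(- \frac{16}{3}\right) b = - \frac{16}{3 \left(-60 + b\right)} b = - \frac{16 b}{3 \left(-60 + b\right)}$)
$\frac{1}{-9990 + A{\left(-84 \right)}} = \frac{1}{-9990 - - \frac{1344}{-180 + 3 \left(-84\right)}} = \frac{1}{-9990 - - \frac{1344}{-180 - 252}} = \frac{1}{-9990 - - \frac{1344}{-432}} = \frac{1}{-9990 - \left(-1344\right) \left(- \frac{1}{432}\right)} = \frac{1}{-9990 - \frac{28}{9}} = \frac{1}{- \frac{89938}{9}} = - \frac{9}{89938}$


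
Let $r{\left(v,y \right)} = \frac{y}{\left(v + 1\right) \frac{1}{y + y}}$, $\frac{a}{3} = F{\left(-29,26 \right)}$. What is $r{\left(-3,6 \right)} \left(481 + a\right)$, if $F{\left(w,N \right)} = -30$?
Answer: $-14076$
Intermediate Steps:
$a = -90$ ($a = 3 \left(-30\right) = -90$)
$r{\left(v,y \right)} = \frac{2 y^{2}}{1 + v}$ ($r{\left(v,y \right)} = \frac{y}{\left(1 + v\right) \frac{1}{2 y}} = \frac{y}{\frac{1}{2} \frac{1}{y} \left(1 + v\right)} = y \frac{2 y}{1 + v} = \frac{2 y^{2}}{1 + v}$)
$r{\left(-3,6 \right)} \left(481 + a\right) = \frac{2 \cdot 6^{2}}{1 - 3} \left(481 - 90\right) = 2 \cdot 36 \frac{1}{-2} \cdot 391 = 2 \cdot 36 \left(- \frac{1}{2}\right) 391 = \left(-36\right) 391 = -14076$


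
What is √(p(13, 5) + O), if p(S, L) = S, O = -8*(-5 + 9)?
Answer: I*√19 ≈ 4.3589*I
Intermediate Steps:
O = -32 (O = -8*4 = -32)
√(p(13, 5) + O) = √(13 - 32) = √(-19) = I*√19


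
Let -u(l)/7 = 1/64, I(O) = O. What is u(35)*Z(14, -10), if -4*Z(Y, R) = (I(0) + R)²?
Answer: 175/64 ≈ 2.7344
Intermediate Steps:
u(l) = -7/64
Z(Y, R) = -R²/4 (Z(Y, R) = -(0 + R)²/4 = -R²/4)
u(35)*Z(14, -10) = -(-7)*(-10)²/256 = -(-7)*100/256 = -7/64*(-25) = 175/64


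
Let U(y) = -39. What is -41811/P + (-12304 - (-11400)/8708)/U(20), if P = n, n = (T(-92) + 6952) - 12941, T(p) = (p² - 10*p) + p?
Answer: 9434914549/31159401 ≈ 302.79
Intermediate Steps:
T(p) = p² - 9*p
n = 3303 (n = (-92*(-9 - 92) + 6952) - 12941 = (-92*(-101) + 6952) - 12941 = (9292 + 6952) - 12941 = 16244 - 12941 = 3303)
P = 3303
-41811/P + (-12304 - (-11400)/8708)/U(20) = -41811/3303 + (-12304 - (-11400)/8708)/(-39) = -41811*1/3303 + (-12304 - (-11400)/8708)*(-1/39) = -13937/1101 + (-12304 - 1*(-2850/2177))*(-1/39) = -13937/1101 + (-12304 + 2850/2177)*(-1/39) = -13937/1101 - 26782958/2177*(-1/39) = -13937/1101 + 26782958/84903 = 9434914549/31159401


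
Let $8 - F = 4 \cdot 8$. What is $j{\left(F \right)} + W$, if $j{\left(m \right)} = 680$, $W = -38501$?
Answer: $-37821$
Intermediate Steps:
$F = -24$ ($F = 8 - 4 \cdot 8 = 8 - 32 = -24$)
$j{\left(F \right)} + W = 680 - 38501 = -37821$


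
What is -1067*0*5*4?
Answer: 0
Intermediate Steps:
-1067*0*5*4 = -0*4 = -1067*0 = 0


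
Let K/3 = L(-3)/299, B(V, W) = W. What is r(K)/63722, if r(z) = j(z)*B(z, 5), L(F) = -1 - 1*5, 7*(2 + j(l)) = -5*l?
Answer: -10240/66685073 ≈ -0.00015356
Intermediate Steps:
j(l) = -2 - 5*l/7 (j(l) = -2 + (-5*l)/7 = -2 - 5*l/7)
L(F) = -6 (L(F) = -1 - 5 = -6)
K = -18/299 (K = 3*(-6/299) = -18/299 ≈ -0.060201)
r(z) = -10 - 25*z/7 (r(z) = (-2 - 5*z/7)*5 = -10 - 25*z/7)
r(K)/63722 = (-10 - 25/7*(-18/299))/63722 = (-10 + 450/2093)*(1/63722) = -20480/2093*1/63722 = -10240/66685073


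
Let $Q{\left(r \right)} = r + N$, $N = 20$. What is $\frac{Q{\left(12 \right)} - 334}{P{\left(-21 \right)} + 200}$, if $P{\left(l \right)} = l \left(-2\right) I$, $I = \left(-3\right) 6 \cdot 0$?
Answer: $- \frac{151}{100} \approx -1.51$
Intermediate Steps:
$Q{\left(r \right)} = 20 + r$ ($Q{\left(r \right)} = r + 20 = 20 + r$)
$I = 0$ ($I = \left(-18\right) 0 = 0$)
$P{\left(l \right)} = 0$ ($P{\left(l \right)} = l \left(-2\right) 0 = - 2 l 0 = 0$)
$\frac{Q{\left(12 \right)} - 334}{P{\left(-21 \right)} + 200} = \frac{\left(20 + 12\right) - 334}{0 + 200} = \frac{32 - 334}{200} = \left(-302\right) \frac{1}{200} = - \frac{151}{100}$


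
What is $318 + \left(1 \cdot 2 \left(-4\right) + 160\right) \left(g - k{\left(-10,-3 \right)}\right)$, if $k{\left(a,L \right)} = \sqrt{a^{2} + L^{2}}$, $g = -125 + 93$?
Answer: $-4546 - 152 \sqrt{109} \approx -6132.9$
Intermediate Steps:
$g = -32$
$k{\left(a,L \right)} = \sqrt{L^{2} + a^{2}}$
$318 + \left(1 \cdot 2 \left(-4\right) + 160\right) \left(g - k{\left(-10,-3 \right)}\right) = 318 + \left(1 \cdot 2 \left(-4\right) + 160\right) \left(-32 - \sqrt{\left(-3\right)^{2} + \left(-10\right)^{2}}\right) = 318 + \left(2 \left(-4\right) + 160\right) \left(-32 - \sqrt{9 + 100}\right) = 318 + \left(-8 + 160\right) \left(-32 - \sqrt{109}\right) = 318 + 152 \left(-32 - \sqrt{109}\right) = 318 - \left(4864 + 152 \sqrt{109}\right) = -4546 - 152 \sqrt{109}$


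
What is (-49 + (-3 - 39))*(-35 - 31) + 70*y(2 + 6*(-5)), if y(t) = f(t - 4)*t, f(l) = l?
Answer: 68726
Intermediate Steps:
y(t) = t*(-4 + t) (y(t) = (t - 4)*t = (-4 + t)*t = t*(-4 + t))
(-49 + (-3 - 39))*(-35 - 31) + 70*y(2 + 6*(-5)) = (-49 + (-3 - 39))*(-35 - 31) + 70*((2 + 6*(-5))*(-4 + (2 + 6*(-5)))) = (-49 - 42)*(-66) + 70*((2 - 30)*(-4 + (2 - 30))) = -91*(-66) + 70*(-28*(-4 - 28)) = 6006 + 70*(-28*(-32)) = 6006 + 70*896 = 6006 + 62720 = 68726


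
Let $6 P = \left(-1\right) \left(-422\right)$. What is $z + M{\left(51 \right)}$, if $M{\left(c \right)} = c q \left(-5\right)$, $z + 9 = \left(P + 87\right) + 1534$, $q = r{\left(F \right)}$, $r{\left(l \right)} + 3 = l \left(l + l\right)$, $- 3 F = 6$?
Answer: $\frac{1222}{3} \approx 407.33$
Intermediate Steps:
$F = -2$ ($F = \left(- \frac{1}{3}\right) 6 = -2$)
$r{\left(l \right)} = -3 + 2 l^{2}$ ($r{\left(l \right)} = -3 + l \left(l + l\right) = -3 + l 2 l = -3 + 2 l^{2}$)
$q = 5$ ($q = -3 + 2 \left(-2\right)^{2} = -3 + 2 \cdot 4 = -3 + 8 = 5$)
$P = \frac{211}{3}$ ($P = \frac{\left(-1\right) \left(-422\right)}{6} = \frac{1}{6} \cdot 422 = \frac{211}{3} \approx 70.333$)
$z = \frac{5047}{3}$ ($z = -9 + \left(\left(\frac{211}{3} + 87\right) + 1534\right) = -9 + \left(\frac{472}{3} + 1534\right) = -9 + \frac{5074}{3} = \frac{5047}{3} \approx 1682.3$)
$M{\left(c \right)} = - 25 c$ ($M{\left(c \right)} = c 5 \left(-5\right) = 5 c \left(-5\right) = - 25 c$)
$z + M{\left(51 \right)} = \frac{5047}{3} - 1275 = \frac{1222}{3}$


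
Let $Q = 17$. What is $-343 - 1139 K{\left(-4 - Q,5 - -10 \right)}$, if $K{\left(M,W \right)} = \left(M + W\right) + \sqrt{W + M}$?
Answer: $6491 - 1139 i \sqrt{6} \approx 6491.0 - 2790.0 i$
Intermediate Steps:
$K{\left(M,W \right)} = M + W + \sqrt{M + W}$ ($K{\left(M,W \right)} = \left(M + W\right) + \sqrt{M + W} = M + W + \sqrt{M + W}$)
$-343 - 1139 K{\left(-4 - Q,5 - -10 \right)} = -343 - 1139 \left(\left(-4 - 17\right) + \left(5 - -10\right) + \sqrt{\left(-4 - 17\right) + \left(5 - -10\right)}\right) = -343 - 1139 \left(\left(-4 - 17\right) + \left(5 + 10\right) + \sqrt{\left(-4 - 17\right) + \left(5 + 10\right)}\right) = -343 - 1139 \left(-21 + 15 + \sqrt{-21 + 15}\right) = -343 - 1139 \left(-21 + 15 + \sqrt{-6}\right) = -343 - 1139 \left(-21 + 15 + i \sqrt{6}\right) = -343 - 1139 \left(-6 + i \sqrt{6}\right) = -343 + \left(6834 - 1139 i \sqrt{6}\right) = 6491 - 1139 i \sqrt{6}$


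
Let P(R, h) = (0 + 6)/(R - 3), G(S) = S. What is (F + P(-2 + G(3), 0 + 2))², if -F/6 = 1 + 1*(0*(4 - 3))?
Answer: 81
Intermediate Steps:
P(R, h) = 6/(-3 + R)
F = -6 (F = -6*(1 + 1*(0*(4 - 3))) = -6*(1 + 1*(0*1)) = -6*(1 + 1*0) = -6*(1 + 0) = -6*1 = -6)
(F + P(-2 + G(3), 0 + 2))² = (-6 + 6/(-3 + (-2 + 3)))² = (-6 + 6/(-3 + 1))² = (-6 + 6/(-2))² = (-6 + 6*(-½))² = (-6 - 3)² = (-9)² = 81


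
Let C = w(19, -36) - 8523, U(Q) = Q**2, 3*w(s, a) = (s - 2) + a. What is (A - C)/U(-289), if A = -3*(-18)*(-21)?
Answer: 22186/250563 ≈ 0.088545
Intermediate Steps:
w(s, a) = -2/3 + a/3 + s/3 (w(s, a) = ((s - 2) + a)/3 = ((-2 + s) + a)/3 = (-2 + a + s)/3 = -2/3 + a/3 + s/3)
C = -25588/3 (C = (-2/3 + (1/3)*(-36) + (1/3)*19) - 8523 = (-2/3 - 12 + 19/3) - 8523 = -19/3 - 8523 = -25588/3 ≈ -8529.3)
A = -1134 (A = 54*(-21) = -1134)
(A - C)/U(-289) = (-1134 - 1*(-25588/3))/((-289)**2) = (-1134 + 25588/3)/83521 = (22186/3)*(1/83521) = 22186/250563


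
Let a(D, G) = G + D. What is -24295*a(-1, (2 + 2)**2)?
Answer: -364425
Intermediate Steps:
a(D, G) = D + G
-24295*a(-1, (2 + 2)**2) = -24295*(-1 + (2 + 2)**2) = -24295*(-1 + 4**2) = -24295*(-1 + 16) = -24295*15 = -364425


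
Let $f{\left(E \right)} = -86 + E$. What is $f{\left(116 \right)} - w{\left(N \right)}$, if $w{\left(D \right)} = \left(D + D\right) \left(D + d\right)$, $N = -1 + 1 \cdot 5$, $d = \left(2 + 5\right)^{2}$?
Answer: $-394$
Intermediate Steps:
$d = 49$ ($d = 7^{2} = 49$)
$N = 4$ ($N = -1 + 5 = 4$)
$w{\left(D \right)} = 2 D \left(49 + D\right)$ ($w{\left(D \right)} = \left(D + D\right) \left(D + 49\right) = 2 D \left(49 + D\right)$)
$f{\left(116 \right)} - w{\left(N \right)} = \left(-86 + 116\right) - 2 \cdot 4 \left(49 + 4\right) = 30 - 2 \cdot 4 \cdot 53 = 30 - 424 = -394$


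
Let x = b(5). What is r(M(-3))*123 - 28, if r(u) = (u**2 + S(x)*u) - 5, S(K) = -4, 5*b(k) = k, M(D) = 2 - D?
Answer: -28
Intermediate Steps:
b(k) = k/5
x = 1 (x = (1/5)*5 = 1)
r(u) = -5 + u**2 - 4*u (r(u) = (u**2 - 4*u) - 5 = -5 + u**2 - 4*u)
r(M(-3))*123 - 28 = (-5 + (2 - 1*(-3))**2 - 4*(2 - 1*(-3)))*123 - 28 = (-5 + (2 + 3)**2 - 4*(2 + 3))*123 - 28 = (-5 + 5**2 - 4*5)*123 - 28 = (-5 + 25 - 20)*123 - 28 = 0*123 - 28 = 0 - 28 = -28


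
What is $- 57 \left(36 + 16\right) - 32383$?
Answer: $-35347$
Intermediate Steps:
$- 57 \left(36 + 16\right) - 32383 = \left(-57\right) 52 - 32383 = -2964 - 32383 = -35347$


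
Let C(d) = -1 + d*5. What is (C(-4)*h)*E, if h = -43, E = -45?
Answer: -40635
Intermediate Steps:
C(d) = -1 + 5*d
(C(-4)*h)*E = ((-1 + 5*(-4))*(-43))*(-45) = ((-1 - 20)*(-43))*(-45) = -21*(-43)*(-45) = 903*(-45) = -40635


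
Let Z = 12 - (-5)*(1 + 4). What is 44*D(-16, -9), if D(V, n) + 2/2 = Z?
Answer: 1584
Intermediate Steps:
Z = 37 (Z = 12 - (-5)*5 = 12 - 1*(-25) = 12 + 25 = 37)
D(V, n) = 36 (D(V, n) = -1 + 37 = 36)
44*D(-16, -9) = 44*36 = 1584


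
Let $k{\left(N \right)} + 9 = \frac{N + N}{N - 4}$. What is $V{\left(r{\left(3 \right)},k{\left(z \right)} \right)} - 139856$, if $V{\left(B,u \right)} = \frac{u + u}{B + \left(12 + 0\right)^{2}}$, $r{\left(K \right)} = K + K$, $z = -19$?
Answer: $- \frac{241251769}{1725} \approx -1.3986 \cdot 10^{5}$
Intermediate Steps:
$r{\left(K \right)} = 2 K$
$k{\left(N \right)} = -9 + \frac{2 N}{-4 + N}$ ($k{\left(N \right)} = -9 + \frac{N + N}{N - 4} = -9 + \frac{2 N}{-4 + N}$)
$V{\left(B,u \right)} = \frac{2 u}{144 + B}$ ($V{\left(B,u \right)} = \frac{2 u}{B + 12^{2}} = \frac{2 u}{B + 144} = \frac{2 u}{144 + B}$)
$V{\left(r{\left(3 \right)},k{\left(z \right)} \right)} - 139856 = \frac{2 \frac{36 - -133}{-4 - 19}}{144 + 2 \cdot 3} - 139856 = \frac{2 \frac{36 + 133}{-23}}{144 + 6} - 139856 = \frac{2 \left(\left(- \frac{1}{23}\right) 169\right)}{150} - 139856 = 2 \left(- \frac{169}{23}\right) \frac{1}{150} - 139856 = - \frac{169}{1725} - 139856 = - \frac{241251769}{1725}$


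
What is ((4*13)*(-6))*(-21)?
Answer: 6552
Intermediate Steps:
((4*13)*(-6))*(-21) = (52*(-6))*(-21) = -312*(-21) = 6552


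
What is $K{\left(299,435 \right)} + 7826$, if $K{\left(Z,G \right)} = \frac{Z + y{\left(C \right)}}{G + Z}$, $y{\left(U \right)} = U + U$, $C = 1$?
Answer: $\frac{5744585}{734} \approx 7826.4$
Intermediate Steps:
$y{\left(U \right)} = 2 U$
$K{\left(Z,G \right)} = \frac{2 + Z}{G + Z}$ ($K{\left(Z,G \right)} = \frac{Z + 2 \cdot 1}{G + Z} = \frac{Z + 2}{G + Z} = \frac{2 + Z}{G + Z}$)
$K{\left(299,435 \right)} + 7826 = \frac{2 + 299}{435 + 299} + 7826 = \frac{1}{734} \cdot 301 + 7826 = \frac{301}{734} + 7826 = \frac{5744585}{734}$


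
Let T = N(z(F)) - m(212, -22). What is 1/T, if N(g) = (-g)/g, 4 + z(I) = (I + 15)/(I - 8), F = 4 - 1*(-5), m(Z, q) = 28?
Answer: -1/29 ≈ -0.034483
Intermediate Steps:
F = 9 (F = 4 + 5 = 9)
z(I) = -4 + (15 + I)/(-8 + I) (z(I) = -4 + (I + 15)/(I - 8) = -4 + (15 + I)/(-8 + I))
N(g) = -1
T = -29 (T = -1 - 1*28 = -1 - 28 = -29)
1/T = 1/(-29) = -1/29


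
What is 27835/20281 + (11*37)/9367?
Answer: 15822636/11174831 ≈ 1.4159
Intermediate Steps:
27835/20281 + (11*37)/9367 = 27835*(1/20281) + 407*(1/9367) = 27835/20281 + 407/9367 = 15822636/11174831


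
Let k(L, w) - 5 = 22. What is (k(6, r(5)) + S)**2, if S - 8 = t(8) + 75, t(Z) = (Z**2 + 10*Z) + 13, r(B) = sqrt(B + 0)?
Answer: 71289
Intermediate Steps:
r(B) = sqrt(B)
t(Z) = 13 + Z**2 + 10*Z
k(L, w) = 27 (k(L, w) = 5 + 22 = 27)
S = 240 (S = 8 + ((13 + 8**2 + 10*8) + 75) = 8 + ((13 + 64 + 80) + 75) = 8 + (157 + 75) = 8 + 232 = 240)
(k(6, r(5)) + S)**2 = (27 + 240)**2 = 267**2 = 71289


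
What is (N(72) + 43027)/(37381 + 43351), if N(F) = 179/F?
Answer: 3098123/5812704 ≈ 0.53299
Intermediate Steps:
(N(72) + 43027)/(37381 + 43351) = (179/72 + 43027)/(37381 + 43351) = (179*(1/72) + 43027)/80732 = (179/72 + 43027)*(1/80732) = (3098123/72)*(1/80732) = 3098123/5812704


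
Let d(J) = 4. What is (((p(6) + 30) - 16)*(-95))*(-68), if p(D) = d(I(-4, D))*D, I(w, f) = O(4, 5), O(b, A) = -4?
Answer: 245480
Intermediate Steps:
I(w, f) = -4
p(D) = 4*D
(((p(6) + 30) - 16)*(-95))*(-68) = (((4*6 + 30) - 16)*(-95))*(-68) = (((24 + 30) - 16)*(-95))*(-68) = ((54 - 16)*(-95))*(-68) = (38*(-95))*(-68) = -3610*(-68) = 245480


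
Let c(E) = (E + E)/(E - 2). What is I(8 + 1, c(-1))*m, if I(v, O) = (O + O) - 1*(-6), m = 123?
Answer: 902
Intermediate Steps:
c(E) = 2*E/(-2 + E) (c(E) = (2*E)/(-2 + E) = 2*E/(-2 + E))
I(v, O) = 6 + 2*O (I(v, O) = 2*O + 6 = 6 + 2*O)
I(8 + 1, c(-1))*m = (6 + 2*(2*(-1)/(-2 - 1)))*123 = (6 + 2*(2*(-1)/(-3)))*123 = (6 + 2*(2*(-1)*(-1/3)))*123 = (6 + 2*(2/3))*123 = (6 + 4/3)*123 = (22/3)*123 = 902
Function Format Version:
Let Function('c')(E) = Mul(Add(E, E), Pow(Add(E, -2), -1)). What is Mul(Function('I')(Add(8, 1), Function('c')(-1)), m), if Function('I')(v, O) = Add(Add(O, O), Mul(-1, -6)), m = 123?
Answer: 902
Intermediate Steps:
Function('c')(E) = Mul(2, E, Pow(Add(-2, E), -1)) (Function('c')(E) = Mul(Mul(2, E), Pow(Add(-2, E), -1)) = Mul(2, E, Pow(Add(-2, E), -1)))
Function('I')(v, O) = Add(6, Mul(2, O)) (Function('I')(v, O) = Add(Mul(2, O), 6) = Add(6, Mul(2, O)))
Mul(Function('I')(Add(8, 1), Function('c')(-1)), m) = Mul(Add(6, Mul(2, Mul(2, -1, Pow(Add(-2, -1), -1)))), 123) = Mul(Add(6, Mul(2, Mul(2, -1, Pow(-3, -1)))), 123) = Mul(Add(6, Mul(2, Mul(2, -1, Rational(-1, 3)))), 123) = Mul(Add(6, Mul(2, Rational(2, 3))), 123) = Mul(Add(6, Rational(4, 3)), 123) = Mul(Rational(22, 3), 123) = 902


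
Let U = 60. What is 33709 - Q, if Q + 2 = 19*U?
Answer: 32571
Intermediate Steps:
Q = 1138 (Q = -2 + 19*60 = -2 + 1140 = 1138)
33709 - Q = 33709 - 1*1138 = 33709 - 1138 = 32571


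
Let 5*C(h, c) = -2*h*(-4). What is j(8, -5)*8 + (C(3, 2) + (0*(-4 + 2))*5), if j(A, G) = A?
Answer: 344/5 ≈ 68.800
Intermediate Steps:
C(h, c) = 8*h/5 (C(h, c) = (-2*h*(-4))/5 = (8*h)/5 = 8*h/5)
j(8, -5)*8 + (C(3, 2) + (0*(-4 + 2))*5) = 8*8 + ((8/5)*3 + (0*(-4 + 2))*5) = 64 + (24/5 + (0*(-2))*5) = 64 + (24/5 + 0*5) = 64 + (24/5 + 0) = 64 + 24/5 = 344/5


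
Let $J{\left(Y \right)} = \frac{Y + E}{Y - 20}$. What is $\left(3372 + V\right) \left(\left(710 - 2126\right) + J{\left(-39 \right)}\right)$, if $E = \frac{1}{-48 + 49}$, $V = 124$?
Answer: $- \frac{291936976}{59} \approx -4.9481 \cdot 10^{6}$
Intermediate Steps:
$E = 1$ ($E = 1^{-1} = 1$)
$J{\left(Y \right)} = \frac{1 + Y}{-20 + Y}$ ($J{\left(Y \right)} = \frac{Y + 1}{Y - 20} = \frac{1 + Y}{-20 + Y}$)
$\left(3372 + V\right) \left(\left(710 - 2126\right) + J{\left(-39 \right)}\right) = \left(3372 + 124\right) \left(\left(710 - 2126\right) + \frac{1 - 39}{-20 - 39}\right) = 3496 \left(\left(710 - 2126\right) + \frac{1}{-59} \left(-38\right)\right) = 3496 \left(-1416 - - \frac{38}{59}\right) = 3496 \left(-1416 + \frac{38}{59}\right) = 3496 \left(- \frac{83506}{59}\right) = - \frac{291936976}{59}$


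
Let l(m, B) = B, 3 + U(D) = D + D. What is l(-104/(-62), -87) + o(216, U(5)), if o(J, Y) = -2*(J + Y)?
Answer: -533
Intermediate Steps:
U(D) = -3 + 2*D (U(D) = -3 + (D + D) = -3 + 2*D)
o(J, Y) = -2*J - 2*Y
l(-104/(-62), -87) + o(216, U(5)) = -87 + (-2*216 - 2*(-3 + 2*5)) = -87 + (-432 - 2*(-3 + 10)) = -87 + (-432 - 2*7) = -87 + (-432 - 14) = -87 - 446 = -533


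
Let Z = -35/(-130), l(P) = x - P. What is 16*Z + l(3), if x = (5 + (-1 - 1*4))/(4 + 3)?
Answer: 17/13 ≈ 1.3077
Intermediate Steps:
x = 0 (x = (5 + (-1 - 4))/7 = (5 - 5)*(⅐) = 0*(⅐) = 0)
l(P) = -P (l(P) = 0 - P = -P)
Z = 7/26 (Z = -35*(-1/130) = 7/26 ≈ 0.26923)
16*Z + l(3) = 16*(7/26) - 1*3 = 56/13 - 3 = 17/13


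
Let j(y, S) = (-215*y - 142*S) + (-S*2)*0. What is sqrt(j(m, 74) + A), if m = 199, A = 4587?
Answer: 7*I*sqrt(994) ≈ 220.69*I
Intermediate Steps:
j(y, S) = -215*y - 142*S (j(y, S) = (-215*y - 142*S) - 2*S*0 = (-215*y - 142*S) + 0 = -215*y - 142*S)
sqrt(j(m, 74) + A) = sqrt((-215*199 - 142*74) + 4587) = sqrt((-42785 - 10508) + 4587) = sqrt(-53293 + 4587) = sqrt(-48706) = 7*I*sqrt(994)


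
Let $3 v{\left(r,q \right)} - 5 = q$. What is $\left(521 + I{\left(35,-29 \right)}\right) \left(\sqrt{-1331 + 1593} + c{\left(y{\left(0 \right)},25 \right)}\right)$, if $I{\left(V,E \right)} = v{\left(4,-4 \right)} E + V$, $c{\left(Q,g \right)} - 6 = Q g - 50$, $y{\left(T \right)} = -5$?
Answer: $- \frac{276991}{3} + \frac{1639 \sqrt{262}}{3} \approx -83487.0$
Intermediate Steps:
$v{\left(r,q \right)} = \frac{5}{3} + \frac{q}{3}$
$c{\left(Q,g \right)} = -44 + Q g$ ($c{\left(Q,g \right)} = 6 + \left(Q g - 50\right) = 6 + \left(-50 + Q g\right) = -44 + Q g$)
$I{\left(V,E \right)} = V + \frac{E}{3}$ ($I{\left(V,E \right)} = \left(\frac{5}{3} + \frac{1}{3} \left(-4\right)\right) E + V = \left(\frac{5}{3} - \frac{4}{3}\right) E + V = \frac{E}{3} + V = V + \frac{E}{3}$)
$\left(521 + I{\left(35,-29 \right)}\right) \left(\sqrt{-1331 + 1593} + c{\left(y{\left(0 \right)},25 \right)}\right) = \left(521 + \left(35 + \frac{1}{3} \left(-29\right)\right)\right) \left(\sqrt{-1331 + 1593} - 169\right) = \left(521 + \left(35 - \frac{29}{3}\right)\right) \left(\sqrt{262} - 169\right) = \left(521 + \frac{76}{3}\right) \left(\sqrt{262} - 169\right) = \frac{1639 \left(-169 + \sqrt{262}\right)}{3} = - \frac{276991}{3} + \frac{1639 \sqrt{262}}{3}$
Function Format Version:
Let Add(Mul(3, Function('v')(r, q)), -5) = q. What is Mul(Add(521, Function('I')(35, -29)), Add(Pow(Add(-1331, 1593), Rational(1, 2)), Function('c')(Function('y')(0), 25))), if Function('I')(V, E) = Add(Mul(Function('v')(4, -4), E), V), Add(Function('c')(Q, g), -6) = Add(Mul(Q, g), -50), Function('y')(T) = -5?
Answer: Add(Rational(-276991, 3), Mul(Rational(1639, 3), Pow(262, Rational(1, 2)))) ≈ -83487.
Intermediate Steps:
Function('v')(r, q) = Add(Rational(5, 3), Mul(Rational(1, 3), q))
Function('c')(Q, g) = Add(-44, Mul(Q, g)) (Function('c')(Q, g) = Add(6, Add(Mul(Q, g), -50)) = Add(6, Add(-50, Mul(Q, g))) = Add(-44, Mul(Q, g)))
Function('I')(V, E) = Add(V, Mul(Rational(1, 3), E)) (Function('I')(V, E) = Add(Mul(Add(Rational(5, 3), Mul(Rational(1, 3), -4)), E), V) = Add(Mul(Add(Rational(5, 3), Rational(-4, 3)), E), V) = Add(Mul(Rational(1, 3), E), V) = Add(V, Mul(Rational(1, 3), E)))
Mul(Add(521, Function('I')(35, -29)), Add(Pow(Add(-1331, 1593), Rational(1, 2)), Function('c')(Function('y')(0), 25))) = Mul(Add(521, Add(35, Mul(Rational(1, 3), -29))), Add(Pow(Add(-1331, 1593), Rational(1, 2)), Add(-44, Mul(-5, 25)))) = Mul(Add(521, Add(35, Rational(-29, 3))), Add(Pow(262, Rational(1, 2)), Add(-44, -125))) = Mul(Add(521, Rational(76, 3)), Add(Pow(262, Rational(1, 2)), -169)) = Mul(Rational(1639, 3), Add(-169, Pow(262, Rational(1, 2)))) = Add(Rational(-276991, 3), Mul(Rational(1639, 3), Pow(262, Rational(1, 2))))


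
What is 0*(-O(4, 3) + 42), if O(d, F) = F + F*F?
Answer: 0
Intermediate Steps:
O(d, F) = F + F²
0*(-O(4, 3) + 42) = 0*(-3*(1 + 3) + 42) = 0*(-3*4 + 42) = 0*(-1*12 + 42) = 0*(-12 + 42) = 0*30 = 0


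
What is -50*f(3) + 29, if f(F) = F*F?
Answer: -421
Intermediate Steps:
f(F) = F**2
-50*f(3) + 29 = -50*3**2 + 29 = -50*9 + 29 = -450 + 29 = -421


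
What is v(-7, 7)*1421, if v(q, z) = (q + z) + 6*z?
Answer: 59682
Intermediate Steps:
v(q, z) = q + 7*z
v(-7, 7)*1421 = (-7 + 7*7)*1421 = (-7 + 49)*1421 = 42*1421 = 59682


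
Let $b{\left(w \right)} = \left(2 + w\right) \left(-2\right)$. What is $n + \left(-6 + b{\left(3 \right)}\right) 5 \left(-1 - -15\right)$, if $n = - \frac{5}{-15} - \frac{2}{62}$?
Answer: $- \frac{104132}{93} \approx -1119.7$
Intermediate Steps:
$b{\left(w \right)} = -4 - 2 w$
$n = \frac{28}{93}$ ($n = \left(-5\right) \left(- \frac{1}{15}\right) - \frac{1}{31} = \frac{1}{3} - \frac{1}{31} = \frac{28}{93} \approx 0.30108$)
$n + \left(-6 + b{\left(3 \right)}\right) 5 \left(-1 - -15\right) = \frac{28}{93} + \left(-6 - 10\right) 5 \left(-1 - -15\right) = \frac{28}{93} + \left(-6 - 10\right) 5 \left(-1 + 15\right) = \frac{28}{93} + \left(-6 - 10\right) 5 \cdot 14 = \frac{28}{93} + \left(-16\right) 5 \cdot 14 = \frac{28}{93} - 1120 = - \frac{104132}{93}$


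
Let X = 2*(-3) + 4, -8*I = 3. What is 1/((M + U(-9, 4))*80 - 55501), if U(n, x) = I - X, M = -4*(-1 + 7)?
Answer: -1/57291 ≈ -1.7455e-5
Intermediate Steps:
I = -3/8 (I = -1/8*3 = -3/8 ≈ -0.37500)
M = -24 (M = -4*6 = -24)
X = -2 (X = -6 + 4 = -2)
U(n, x) = 13/8 (U(n, x) = -3/8 - 1*(-2) = -3/8 + 2 = 13/8)
1/((M + U(-9, 4))*80 - 55501) = 1/((-24 + 13/8)*80 - 55501) = 1/(-179/8*80 - 55501) = 1/(-1790 - 55501) = 1/(-57291) = -1/57291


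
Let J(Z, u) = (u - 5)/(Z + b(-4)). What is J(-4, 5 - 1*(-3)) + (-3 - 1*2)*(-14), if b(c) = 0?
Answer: 277/4 ≈ 69.250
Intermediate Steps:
J(Z, u) = (-5 + u)/Z (J(Z, u) = (u - 5)/(Z + 0) = (-5 + u)/Z)
J(-4, 5 - 1*(-3)) + (-3 - 1*2)*(-14) = (-5 + (5 - 1*(-3)))/(-4) + (-3 - 1*2)*(-14) = -(-5 + (5 + 3))/4 + (-3 - 2)*(-14) = -(-5 + 8)/4 - 5*(-14) = -¼*3 + 70 = -¾ + 70 = 277/4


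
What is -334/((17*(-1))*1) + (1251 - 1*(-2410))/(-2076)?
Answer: 631147/35292 ≈ 17.884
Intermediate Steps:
-334/((17*(-1))*1) + (1251 - 1*(-2410))/(-2076) = -334/((-17*1)) + (1251 + 2410)*(-1/2076) = -334/(-17) + 3661*(-1/2076) = -334*(-1/17) - 3661/2076 = 334/17 - 3661/2076 = 631147/35292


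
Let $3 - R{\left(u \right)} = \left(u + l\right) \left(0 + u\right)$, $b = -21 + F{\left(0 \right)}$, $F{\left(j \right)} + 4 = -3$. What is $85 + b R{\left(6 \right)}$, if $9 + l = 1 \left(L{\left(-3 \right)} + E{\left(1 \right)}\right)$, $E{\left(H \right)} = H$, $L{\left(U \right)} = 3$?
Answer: $169$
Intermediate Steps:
$F{\left(j \right)} = -7$ ($F{\left(j \right)} = -4 - 3 = -7$)
$l = -5$ ($l = -9 + 1 \left(3 + 1\right) = -9 + 1 \cdot 4 = -9 + 4 = -5$)
$b = -28$ ($b = -21 - 7 = -28$)
$R{\left(u \right)} = 3 - u \left(-5 + u\right)$ ($R{\left(u \right)} = 3 - \left(u - 5\right) \left(0 + u\right) = 3 - \left(-5 + u\right) u = 3 - u \left(-5 + u\right)$)
$85 + b R{\left(6 \right)} = 85 - 28 \left(3 - 6^{2} + 5 \cdot 6\right) = 85 - 28 \left(3 - 36 + 30\right) = 85 - -84 = 85 + 84 = 169$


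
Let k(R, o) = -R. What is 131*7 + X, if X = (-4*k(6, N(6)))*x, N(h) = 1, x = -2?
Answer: 869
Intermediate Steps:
X = -48 (X = -(-4)*6*(-2) = -4*(-6)*(-2) = 24*(-2) = -48)
131*7 + X = 131*7 - 48 = 917 - 48 = 869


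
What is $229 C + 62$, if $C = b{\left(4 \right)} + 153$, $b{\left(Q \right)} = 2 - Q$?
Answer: $34641$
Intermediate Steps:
$C = 151$ ($C = \left(2 - 4\right) + 153 = -2 + 153 = 151$)
$229 C + 62 = 229 \cdot 151 + 62 = 34579 + 62 = 34641$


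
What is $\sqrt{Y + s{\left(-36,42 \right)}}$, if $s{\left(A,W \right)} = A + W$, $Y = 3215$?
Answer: $\sqrt{3221} \approx 56.754$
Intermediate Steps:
$\sqrt{Y + s{\left(-36,42 \right)}} = \sqrt{3215 + \left(-36 + 42\right)} = \sqrt{3215 + 6} = \sqrt{3221}$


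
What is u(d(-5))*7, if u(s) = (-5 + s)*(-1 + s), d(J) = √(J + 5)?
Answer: 35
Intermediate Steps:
d(J) = √(5 + J)
u(s) = (-1 + s)*(-5 + s)
u(d(-5))*7 = (5 + (√(5 - 5))² - 6*√(5 - 5))*7 = (5 + (√0)² - 6*√0)*7 = (5 + 0² - 6*0)*7 = (5 + 0 + 0)*7 = 5*7 = 35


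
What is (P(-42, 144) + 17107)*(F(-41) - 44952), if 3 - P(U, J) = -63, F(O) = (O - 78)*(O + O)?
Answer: -604386562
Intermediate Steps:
F(O) = 2*O*(-78 + O) (F(O) = (-78 + O)*(2*O) = 2*O*(-78 + O))
P(U, J) = 66 (P(U, J) = 3 - 1*(-63) = 3 + 63 = 66)
(P(-42, 144) + 17107)*(F(-41) - 44952) = (66 + 17107)*(2*(-41)*(-78 - 41) - 44952) = 17173*(2*(-41)*(-119) - 44952) = 17173*(9758 - 44952) = 17173*(-35194) = -604386562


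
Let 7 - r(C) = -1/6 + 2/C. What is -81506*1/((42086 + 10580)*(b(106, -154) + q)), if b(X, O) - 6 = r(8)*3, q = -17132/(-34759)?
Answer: -5666134108/99742583753 ≈ -0.056808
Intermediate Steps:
r(C) = 43/6 - 2/C (r(C) = 7 - (-1/6 + 2/C) = 7 + (1/6 - 2/C) = 43/6 - 2/C)
q = 17132/34759 (q = -17132*(-1/34759) = 17132/34759 ≈ 0.49288)
b(X, O) = 107/4 (b(X, O) = 6 + (43/6 - 2/8)*3 = 6 + (43/6 - 2*1/8)*3 = 6 + (43/6 - 1/4)*3 = 6 + (83/12)*3 = 6 + 83/4 = 107/4)
-81506*1/((42086 + 10580)*(b(106, -154) + q)) = -81506*1/((42086 + 10580)*(107/4 + 17132/34759)) = -81506/((3787741/139036)*52666) = -81506/99742583753/69518 = -81506*69518/99742583753 = -5666134108/99742583753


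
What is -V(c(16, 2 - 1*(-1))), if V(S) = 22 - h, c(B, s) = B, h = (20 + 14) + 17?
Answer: 29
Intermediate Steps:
h = 51 (h = 34 + 17 = 51)
V(S) = -29 (V(S) = 22 - 1*51 = 22 - 51 = -29)
-V(c(16, 2 - 1*(-1))) = -1*(-29) = 29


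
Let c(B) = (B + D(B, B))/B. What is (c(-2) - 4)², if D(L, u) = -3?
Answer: 9/4 ≈ 2.2500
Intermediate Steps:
c(B) = (-3 + B)/B (c(B) = (B - 3)/B = (-3 + B)/B)
(c(-2) - 4)² = ((-3 - 2)/(-2) - 4)² = (-½*(-5) - 4)² = (5/2 - 4)² = (-3/2)² = 9/4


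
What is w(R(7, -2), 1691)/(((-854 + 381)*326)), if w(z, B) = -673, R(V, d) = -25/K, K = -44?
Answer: 673/154198 ≈ 0.0043645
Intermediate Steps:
R(V, d) = 25/44 (R(V, d) = -25/(-44) = -25*(-1/44) = 25/44)
w(R(7, -2), 1691)/(((-854 + 381)*326)) = -673*1/(326*(-854 + 381)) = -673/((-473*326)) = -673/(-154198) = -673*(-1/154198) = 673/154198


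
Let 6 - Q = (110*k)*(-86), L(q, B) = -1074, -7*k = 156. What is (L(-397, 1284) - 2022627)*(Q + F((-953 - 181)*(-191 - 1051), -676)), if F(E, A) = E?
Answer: -16965248071878/7 ≈ -2.4236e+12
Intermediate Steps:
k = -156/7 (k = -⅐*156 = -156/7 ≈ -22.286)
Q = -1475718/7 (Q = 6 - 110*(-156/7)*(-86) = 6 - (-17160)*(-86)/7 = 6 - 1*1475760/7 = 6 - 1475760/7 = -1475718/7 ≈ -2.1082e+5)
(L(-397, 1284) - 2022627)*(Q + F((-953 - 181)*(-191 - 1051), -676)) = (-1074 - 2022627)*(-1475718/7 + (-953 - 181)*(-191 - 1051)) = -2023701*(-1475718/7 - 1134*(-1242)) = -2023701*(-1475718/7 + 1408428) = -2023701*8383278/7 = -16965248071878/7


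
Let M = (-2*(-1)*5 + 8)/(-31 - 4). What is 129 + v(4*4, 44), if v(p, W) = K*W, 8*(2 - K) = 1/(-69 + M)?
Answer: 1056307/4866 ≈ 217.08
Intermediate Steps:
M = -18/35 (M = (2*5 + 8)/(-35) = (10 + 8)*(-1/35) = 18*(-1/35) = -18/35 ≈ -0.51429)
K = 38963/19464 (K = 2 - 1/(8*(-69 - 18/35)) = 2 - 1/(8*(-2433/35)) = 2 - ⅛*(-35/2433) = 2 + 35/19464 = 38963/19464 ≈ 2.0018)
v(p, W) = 38963*W/19464
129 + v(4*4, 44) = 129 + (38963/19464)*44 = 129 + 428593/4866 = 1056307/4866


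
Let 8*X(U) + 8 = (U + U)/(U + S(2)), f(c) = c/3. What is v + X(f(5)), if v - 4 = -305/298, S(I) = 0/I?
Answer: 1327/596 ≈ 2.2265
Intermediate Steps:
S(I) = 0
v = 887/298 (v = 4 - 305/298 = 887/298 ≈ 2.9765)
f(c) = c/3 (f(c) = c*(⅓) = c/3)
X(U) = -¾ (X(U) = -1 + ((U + U)/(U + 0))/8 = -1 + ((2*U)/U)/8 = -1 + (⅛)*2 = -1 + ¼ = -¾)
v + X(f(5)) = 887/298 - ¾ = 1327/596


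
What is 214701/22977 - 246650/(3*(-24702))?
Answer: 17373518/1370961 ≈ 12.673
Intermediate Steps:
214701/22977 - 246650/(3*(-24702)) = 214701*(1/22977) - 246650/(-74106) = 71567/7659 - 246650*(-1/74106) = 71567/7659 + 123325/37053 = 17373518/1370961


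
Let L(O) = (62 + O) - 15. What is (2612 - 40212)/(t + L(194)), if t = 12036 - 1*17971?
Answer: 18800/2847 ≈ 6.6034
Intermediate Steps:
L(O) = 47 + O
t = -5935 (t = 12036 - 17971 = -5935)
(2612 - 40212)/(t + L(194)) = (2612 - 40212)/(-5935 + (47 + 194)) = -37600/(-5935 + 241) = -37600/(-5694) = -37600*(-1/5694) = 18800/2847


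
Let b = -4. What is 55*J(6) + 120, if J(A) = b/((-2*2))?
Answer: 175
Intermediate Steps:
J(A) = 1 (J(A) = -4/((-2*2)) = -4/(-4) = -4*(-¼) = 1)
55*J(6) + 120 = 55*1 + 120 = 55 + 120 = 175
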